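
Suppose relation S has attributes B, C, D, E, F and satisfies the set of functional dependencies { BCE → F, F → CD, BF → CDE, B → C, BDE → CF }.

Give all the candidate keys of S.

Attribute B never appears on the right-hand side of any dependency, so B must belong to every candidate key.
{B}⁺ = {B, C}, which is not all of the schema, so we must add further attributes.
{B, E}⁺: B→C adds C; BCE→F adds F; F→CD adds D → {B, C, D, E, F}. Minimal: {E}⁺ = {E}; {B}⁺ = {B, C} — none reach the full schema.
{B, F}⁺: F→CD adds C, D; BF→CDE adds E → {B, C, D, E, F}. Minimal: {F}⁺ = {C, D, F}; {B}⁺ = {B, C} — none reach the full schema.
Any other superkey contains one of these as a subset, so there are no further candidate keys.

{B, E}, {B, F}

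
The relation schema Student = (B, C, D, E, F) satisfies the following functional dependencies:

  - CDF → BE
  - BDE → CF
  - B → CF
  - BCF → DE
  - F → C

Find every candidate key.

{B}⁺: B→CF adds C, F; BCF→DE adds D, E → {B, C, D, E, F}.
{D, F}⁺: F→C adds C; CDF→BE adds B, E → {B, C, D, E, F}. Minimal: {F}⁺ = {C, F}; {D}⁺ = {D} — none reach the full schema.

B; DF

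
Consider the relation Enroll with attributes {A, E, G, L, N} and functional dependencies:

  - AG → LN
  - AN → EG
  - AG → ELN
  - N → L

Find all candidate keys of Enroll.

(A, G); (A, N)

Attribute A never appears on the right-hand side of any dependency, so A must belong to every candidate key.
{A}⁺ = {A}, which is not all of the schema, so we must add further attributes.
{A, G}⁺: AG→LN adds L, N; AN→EG adds E → {A, E, G, L, N}. Minimal: {G}⁺ = {G}; {A}⁺ = {A} — none reach the full schema.
{A, N}⁺: AN→EG adds E, G; AG→ELN adds L → {A, E, G, L, N}. Minimal: {N}⁺ = {L, N}; {A}⁺ = {A} — none reach the full schema.
Any other superkey contains one of these as a subset, so there are no further candidate keys.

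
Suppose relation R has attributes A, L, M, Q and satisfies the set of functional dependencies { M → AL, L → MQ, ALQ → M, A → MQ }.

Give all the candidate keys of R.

{A}⁺: A→MQ adds M, Q; M→AL adds L → {A, L, M, Q}.
{L}⁺: L→MQ adds M, Q; M→AL adds A → {A, L, M, Q}.
{M}⁺: M→AL adds A, L; L→MQ adds Q → {A, L, M, Q}.
Any other superkey contains one of these as a subset, so there are no further candidate keys.

{A}, {L}, {M}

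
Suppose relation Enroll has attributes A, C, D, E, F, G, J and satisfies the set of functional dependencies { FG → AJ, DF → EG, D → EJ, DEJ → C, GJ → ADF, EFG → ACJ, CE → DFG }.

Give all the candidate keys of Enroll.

{D}⁺: D→EJ adds E, J; DEJ→C adds C; CE→DFG adds F, G; FG→AJ adds A → {A, C, D, E, F, G, J}.
{C, E}⁺: CE→DFG adds D, F, G; FG→AJ adds A, J → {A, C, D, E, F, G, J}.
{F, G}⁺: FG→AJ adds A, J; GJ→ADF adds D; DF→EG adds E; DEJ→C adds C → {A, C, D, E, F, G, J}.
{G, J}⁺: GJ→ADF adds A, D, F; DF→EG adds E; DEJ→C adds C → {A, C, D, E, F, G, J}.

D, CE, FG, GJ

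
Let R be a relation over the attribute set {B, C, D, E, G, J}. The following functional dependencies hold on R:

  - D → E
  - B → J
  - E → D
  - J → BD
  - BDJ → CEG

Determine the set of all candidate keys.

{B}⁺: B→J adds J; J→BD adds D; BDJ→CEG adds C, E, G → {B, C, D, E, G, J}.
{J}⁺: J→BD adds B, D; BDJ→CEG adds C, E, G → {B, C, D, E, G, J}.
Any other superkey contains one of these as a subset, so there are no further candidate keys.

B, J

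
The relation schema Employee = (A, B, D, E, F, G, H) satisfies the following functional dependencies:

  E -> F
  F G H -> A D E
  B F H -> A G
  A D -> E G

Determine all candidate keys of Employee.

BEH, BFH, ABDH

{B, E, H}⁺: E→F adds F; BFH→AG adds A, G; FGH→ADE adds D → {A, B, D, E, F, G, H}. Minimal: {E, H}⁺ = {E, F, H}; {B, H}⁺ = {B, H}; {B, E}⁺ = {B, E, F} — none reach the full schema.
{B, F, H}⁺: BFH→AG adds A, G; FGH→ADE adds D, E → {A, B, D, E, F, G, H}. Minimal: {F, H}⁺ = {F, H}; {B, H}⁺ = {B, H}; {B, F}⁺ = {B, F} — none reach the full schema.
{A, B, D, H}⁺: AD→EG adds E, G; E→F adds F → {A, B, D, E, F, G, H}. Minimal: {B, D, H}⁺ = {B, D, H}; {A, D, H}⁺ = {A, D, E, F, G, H}; {A, B, H}⁺ = {A, B, H}; … — none reach the full schema.
Any other superkey contains one of these as a subset, so there are no further candidate keys.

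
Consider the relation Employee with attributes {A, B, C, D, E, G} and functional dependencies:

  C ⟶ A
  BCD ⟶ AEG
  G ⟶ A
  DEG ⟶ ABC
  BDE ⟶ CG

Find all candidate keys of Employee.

{B, C, D}, {B, D, E}, {D, E, G}

Attribute D never appears on the right-hand side of any dependency, so D must belong to every candidate key.
{D}⁺ = {D}, which is not all of the schema, so we must add further attributes.
{B, C, D}⁺: C→A adds A; BCD→AEG adds E, G → {A, B, C, D, E, G}.
{B, D, E}⁺: BDE→CG adds C, G; C→A adds A → {A, B, C, D, E, G}.
{D, E, G}⁺: G→A adds A; DEG→ABC adds B, C → {A, B, C, D, E, G}.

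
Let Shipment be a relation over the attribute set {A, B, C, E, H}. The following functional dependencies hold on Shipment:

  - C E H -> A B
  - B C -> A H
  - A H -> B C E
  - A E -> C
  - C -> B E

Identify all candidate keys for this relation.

{C}; {A, E}; {A, H}

{C}⁺: C→BE adds B, E; BC→AH adds A, H → {A, B, C, E, H}.
{A, E}⁺: AE→C adds C; C→BE adds B; BC→AH adds H → {A, B, C, E, H}. Minimal: {E}⁺ = {E}; {A}⁺ = {A} — none reach the full schema.
{A, H}⁺: AH→BCE adds B, C, E → {A, B, C, E, H}. Minimal: {H}⁺ = {H}; {A}⁺ = {A} — none reach the full schema.
Any other superkey contains one of these as a subset, so there are no further candidate keys.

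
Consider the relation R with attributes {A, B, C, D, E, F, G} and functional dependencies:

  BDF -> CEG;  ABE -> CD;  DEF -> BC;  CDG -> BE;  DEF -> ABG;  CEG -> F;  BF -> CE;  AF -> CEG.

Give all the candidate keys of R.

{A, B, F}, {A, D, F}, {B, D, F}, {C, D, G}, {D, E, F}, {A, B, E, G}

{A, B, F}⁺: BF→CE adds C, E; AF→CEG adds G; ABE→CD adds D → {A, B, C, D, E, F, G}.
{A, D, F}⁺: AF→CEG adds C, E, G; DEF→BC adds B → {A, B, C, D, E, F, G}.
{B, D, F}⁺: BDF→CEG adds C, E, G; DEF→ABG adds A → {A, B, C, D, E, F, G}.
{C, D, G}⁺: CDG→BE adds B, E; CEG→F adds F; DEF→ABG adds A → {A, B, C, D, E, F, G}.
{D, E, F}⁺: DEF→BC adds B, C; DEF→ABG adds A, G → {A, B, C, D, E, F, G}.
{A, B, E, G}⁺: ABE→CD adds C, D; CEG→F adds F → {A, B, C, D, E, F, G}.
Any other superkey contains one of these as a subset, so there are no further candidate keys.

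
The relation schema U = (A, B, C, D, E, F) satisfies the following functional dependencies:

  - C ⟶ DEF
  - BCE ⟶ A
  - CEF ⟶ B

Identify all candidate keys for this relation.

Attribute C never appears on the right-hand side of any dependency, so C must belong to every candidate key.
{C}⁺ = {A, B, C, D, E, F}, which is all of the schema, so {C} is the only candidate key.

(C)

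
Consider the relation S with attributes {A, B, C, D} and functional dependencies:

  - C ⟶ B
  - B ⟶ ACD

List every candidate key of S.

B, C

{B}⁺: B→ACD adds A, C, D → {A, B, C, D}.
{C}⁺: C→B adds B; B→ACD adds A, D → {A, B, C, D}.
Any other superkey contains one of these as a subset, so there are no further candidate keys.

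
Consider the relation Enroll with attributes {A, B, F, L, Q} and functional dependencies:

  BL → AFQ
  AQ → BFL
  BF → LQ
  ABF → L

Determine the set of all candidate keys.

{A, Q}⁺: AQ→BFL adds B, F, L → {A, B, F, L, Q}. Minimal: {Q}⁺ = {Q}; {A}⁺ = {A} — none reach the full schema.
{B, F}⁺: BF→LQ adds L, Q; BL→AFQ adds A → {A, B, F, L, Q}. Minimal: {F}⁺ = {F}; {B}⁺ = {B} — none reach the full schema.
{B, L}⁺: BL→AFQ adds A, F, Q → {A, B, F, L, Q}. Minimal: {L}⁺ = {L}; {B}⁺ = {B} — none reach the full schema.

{A, Q}, {B, F}, {B, L}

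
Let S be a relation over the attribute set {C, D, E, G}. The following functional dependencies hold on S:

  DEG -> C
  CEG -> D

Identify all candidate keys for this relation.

{C, E, G}, {D, E, G}

Attributes E, G never appear on any right-hand side, so every candidate key must contain {E, G}.
{E, G}⁺ = {E, G}, which is not all of the schema, so we must add further attributes.
{C, E, G}⁺: CEG→D adds D → {C, D, E, G}. Minimal: {E, G}⁺ = {E, G}; {C, G}⁺ = {C, G}; {C, E}⁺ = {C, E} — none reach the full schema.
{D, E, G}⁺: DEG→C adds C → {C, D, E, G}. Minimal: {E, G}⁺ = {E, G}; {D, G}⁺ = {D, G}; {D, E}⁺ = {D, E} — none reach the full schema.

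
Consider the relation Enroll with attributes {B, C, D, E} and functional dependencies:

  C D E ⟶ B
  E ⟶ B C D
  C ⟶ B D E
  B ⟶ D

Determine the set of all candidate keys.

C; E

{C}⁺: C→BDE adds B, D, E → {B, C, D, E}.
{E}⁺: E→BCD adds B, C, D → {B, C, D, E}.
Any other superkey contains one of these as a subset, so there are no further candidate keys.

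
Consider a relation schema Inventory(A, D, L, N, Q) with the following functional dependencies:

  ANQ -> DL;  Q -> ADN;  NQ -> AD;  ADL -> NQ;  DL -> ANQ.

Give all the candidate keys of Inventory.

{Q}⁺: Q→ADN adds A, D, N; ANQ→DL adds L → {A, D, L, N, Q}.
{D, L}⁺: DL→ANQ adds A, N, Q → {A, D, L, N, Q}. Minimal: {L}⁺ = {L}; {D}⁺ = {D} — none reach the full schema.

Q; DL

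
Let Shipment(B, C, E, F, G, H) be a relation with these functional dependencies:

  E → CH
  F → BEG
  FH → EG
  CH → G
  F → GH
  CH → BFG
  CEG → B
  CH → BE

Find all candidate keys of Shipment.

{E}⁺: E→CH adds C, H; CH→G adds G; CH→BFG adds B, F → {B, C, E, F, G, H}.
{F}⁺: F→BEG adds B, E, G; F→GH adds H; E→CH adds C → {B, C, E, F, G, H}.
{C, H}⁺: CH→G adds G; CH→BFG adds B, F; CH→BE adds E → {B, C, E, F, G, H}. Minimal: {H}⁺ = {H}; {C}⁺ = {C} — none reach the full schema.
Any other superkey contains one of these as a subset, so there are no further candidate keys.

{E}, {F}, {C, H}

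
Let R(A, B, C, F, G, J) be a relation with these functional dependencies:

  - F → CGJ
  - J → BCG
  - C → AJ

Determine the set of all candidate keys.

{F}

Attribute F never appears on the right-hand side of any dependency, so F must belong to every candidate key.
{F}⁺ = {A, B, C, F, G, J}, which is all of the schema, so {F} is the only candidate key.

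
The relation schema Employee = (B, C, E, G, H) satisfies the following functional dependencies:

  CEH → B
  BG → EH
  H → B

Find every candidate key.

{B, C, G}, {C, G, H}

Attributes C, G never appear on any right-hand side, so every candidate key must contain {C, G}.
{C, G}⁺ = {C, G}, which is not all of the schema, so we must add further attributes.
{B, C, G}⁺: BG→EH adds E, H → {B, C, E, G, H}.
{C, G, H}⁺: H→B adds B; BG→EH adds E → {B, C, E, G, H}.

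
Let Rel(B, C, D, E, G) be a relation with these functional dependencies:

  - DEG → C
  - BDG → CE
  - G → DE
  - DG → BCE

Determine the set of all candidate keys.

{G}⁺: G→DE adds D, E; DG→BCE adds B, C → {B, C, D, E, G}.
No other minimal superkey exists.

G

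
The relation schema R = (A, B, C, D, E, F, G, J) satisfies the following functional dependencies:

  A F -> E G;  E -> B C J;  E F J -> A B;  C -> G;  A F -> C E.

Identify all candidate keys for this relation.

Attributes D, F never appear on any right-hand side, so every candidate key must contain {D, F}.
{D, F}⁺ = {D, F}, which is not all of the schema, so we must add further attributes.
{A, D, F}⁺: AF→EG adds E, G; E→BCJ adds B, C, J → {A, B, C, D, E, F, G, J}. Minimal: {D, F}⁺ = {D, F}; {A, F}⁺ = {A, B, C, E, F, G, J}; {A, D}⁺ = {A, D} — none reach the full schema.
{D, E, F}⁺: E→BCJ adds B, C, J; EFJ→AB adds A; C→G adds G → {A, B, C, D, E, F, G, J}. Minimal: {E, F}⁺ = {A, B, C, E, F, G, J}; {D, F}⁺ = {D, F}; {D, E}⁺ = {B, C, D, E, G, J} — none reach the full schema.
Any other superkey contains one of these as a subset, so there are no further candidate keys.

{A, D, F}; {D, E, F}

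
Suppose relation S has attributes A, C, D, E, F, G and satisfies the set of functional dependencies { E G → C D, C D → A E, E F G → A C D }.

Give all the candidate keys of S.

{E, F, G}; {C, D, F, G}

Attributes F, G never appear on any right-hand side, so every candidate key must contain {F, G}.
{F, G}⁺ = {F, G}, which is not all of the schema, so we must add further attributes.
{E, F, G}⁺: EG→CD adds C, D; CD→AE adds A → {A, C, D, E, F, G}. Minimal: {F, G}⁺ = {F, G}; {E, G}⁺ = {A, C, D, E, G}; {E, F}⁺ = {E, F} — none reach the full schema.
{C, D, F, G}⁺: CD→AE adds A, E → {A, C, D, E, F, G}. Minimal: {D, F, G}⁺ = {D, F, G}; {C, F, G}⁺ = {C, F, G}; {C, D, G}⁺ = {A, C, D, E, G}; … — none reach the full schema.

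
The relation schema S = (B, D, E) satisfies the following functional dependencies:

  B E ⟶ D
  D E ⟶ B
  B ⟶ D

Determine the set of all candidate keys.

(B, E), (D, E)

Attribute E never appears on the right-hand side of any dependency, so E must belong to every candidate key.
{E}⁺ = {E}, which is not all of the schema, so we must add further attributes.
{B, E}⁺: BE→D adds D → {B, D, E}. Minimal: {E}⁺ = {E}; {B}⁺ = {B, D} — none reach the full schema.
{D, E}⁺: DE→B adds B → {B, D, E}. Minimal: {E}⁺ = {E}; {D}⁺ = {D} — none reach the full schema.
Any other superkey contains one of these as a subset, so there are no further candidate keys.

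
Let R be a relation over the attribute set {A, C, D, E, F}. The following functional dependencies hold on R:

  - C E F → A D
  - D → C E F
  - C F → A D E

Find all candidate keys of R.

{D}, {C, F}

{D}⁺: D→CEF adds C, E, F; CF→ADE adds A → {A, C, D, E, F}.
{C, F}⁺: CF→ADE adds A, D, E → {A, C, D, E, F}. Minimal: {F}⁺ = {F}; {C}⁺ = {C} — none reach the full schema.
Any other superkey contains one of these as a subset, so there are no further candidate keys.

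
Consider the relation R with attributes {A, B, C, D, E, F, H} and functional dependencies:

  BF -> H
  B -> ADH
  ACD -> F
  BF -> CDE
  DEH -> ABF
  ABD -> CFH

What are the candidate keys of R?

{B}; {D, E, H}

{B}⁺: B→ADH adds A, D, H; ABD→CFH adds C, F; BF→CDE adds E → {A, B, C, D, E, F, H}.
{D, E, H}⁺: DEH→ABF adds A, B, F; ABD→CFH adds C → {A, B, C, D, E, F, H}.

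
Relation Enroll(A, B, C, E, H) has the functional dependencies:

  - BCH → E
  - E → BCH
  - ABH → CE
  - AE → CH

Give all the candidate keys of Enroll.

Attribute A never appears on the right-hand side of any dependency, so A must belong to every candidate key.
{A}⁺ = {A}, which is not all of the schema, so we must add further attributes.
{A, E}⁺: E→BCH adds B, C, H → {A, B, C, E, H}.
{A, B, H}⁺: ABH→CE adds C, E → {A, B, C, E, H}.

{A, E}, {A, B, H}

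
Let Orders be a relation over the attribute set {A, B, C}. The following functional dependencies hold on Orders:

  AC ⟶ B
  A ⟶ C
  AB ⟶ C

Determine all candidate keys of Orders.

{A}

Attribute A never appears on the right-hand side of any dependency, so A must belong to every candidate key.
{A}⁺ = {A, B, C}, which is all of the schema, so {A} is the only candidate key.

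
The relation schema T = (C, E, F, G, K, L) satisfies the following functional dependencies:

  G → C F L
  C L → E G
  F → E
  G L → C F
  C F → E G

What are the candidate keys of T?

Attribute K never appears on the right-hand side of any dependency, so K must belong to every candidate key.
{K}⁺ = {K}, which is not all of the schema, so we must add further attributes.
{G, K}⁺: G→CFL adds C, F, L; CL→EG adds E → {C, E, F, G, K, L}.
{C, F, K}⁺: F→E adds E; CF→EG adds G; G→CFL adds L → {C, E, F, G, K, L}.
{C, K, L}⁺: CL→EG adds E, G; GL→CF adds F → {C, E, F, G, K, L}.

{G, K}, {C, F, K}, {C, K, L}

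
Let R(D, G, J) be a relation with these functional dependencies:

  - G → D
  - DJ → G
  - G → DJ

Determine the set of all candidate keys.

{G}⁺: G→D adds D; G→DJ adds J → {D, G, J}.
{D, J}⁺: DJ→G adds G → {D, G, J}.

{G}; {D, J}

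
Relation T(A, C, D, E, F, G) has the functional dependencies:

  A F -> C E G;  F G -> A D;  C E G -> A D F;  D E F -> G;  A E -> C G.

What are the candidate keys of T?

{A, E}⁺: AE→CG adds C, G; CEG→ADF adds D, F → {A, C, D, E, F, G}. Minimal: {E}⁺ = {E}; {A}⁺ = {A} — none reach the full schema.
{A, F}⁺: AF→CEG adds C, E, G; FG→AD adds D → {A, C, D, E, F, G}. Minimal: {F}⁺ = {F}; {A}⁺ = {A} — none reach the full schema.
{F, G}⁺: FG→AD adds A, D; AF→CEG adds C, E → {A, C, D, E, F, G}. Minimal: {G}⁺ = {G}; {F}⁺ = {F} — none reach the full schema.
{C, E, G}⁺: CEG→ADF adds A, D, F → {A, C, D, E, F, G}. Minimal: {E, G}⁺ = {E, G}; {C, G}⁺ = {C, G}; {C, E}⁺ = {C, E} — none reach the full schema.
{D, E, F}⁺: DEF→G adds G; FG→AD adds A; AE→CG adds C → {A, C, D, E, F, G}. Minimal: {E, F}⁺ = {E, F}; {D, F}⁺ = {D, F}; {D, E}⁺ = {D, E} — none reach the full schema.
Any other superkey contains one of these as a subset, so there are no further candidate keys.

(A, E); (A, F); (F, G); (C, E, G); (D, E, F)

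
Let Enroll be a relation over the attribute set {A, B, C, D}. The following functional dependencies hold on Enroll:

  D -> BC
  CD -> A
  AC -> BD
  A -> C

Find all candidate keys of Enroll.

(A); (D)

{A}⁺: A→C adds C; AC→BD adds B, D → {A, B, C, D}.
{D}⁺: D→BC adds B, C; CD→A adds A → {A, B, C, D}.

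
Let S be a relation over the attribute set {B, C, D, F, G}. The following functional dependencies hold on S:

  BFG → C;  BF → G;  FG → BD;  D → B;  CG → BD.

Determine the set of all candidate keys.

{B, F}⁺: BF→G adds G; FG→BD adds D; BFG→C adds C → {B, C, D, F, G}.
{D, F}⁺: D→B adds B; BF→G adds G; BFG→C adds C → {B, C, D, F, G}.
{F, G}⁺: FG→BD adds B, D; BFG→C adds C → {B, C, D, F, G}.

{B, F}; {D, F}; {F, G}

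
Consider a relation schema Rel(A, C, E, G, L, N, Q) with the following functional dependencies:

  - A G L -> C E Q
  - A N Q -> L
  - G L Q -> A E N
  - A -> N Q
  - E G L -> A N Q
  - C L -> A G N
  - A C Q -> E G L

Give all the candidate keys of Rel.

{A, C}⁺: A→NQ adds N, Q; ACQ→EGL adds E, G, L → {A, C, E, G, L, N, Q}.
{A, G}⁺: A→NQ adds N, Q; ANQ→L adds L; GLQ→AEN adds E; AGL→CEQ adds C → {A, C, E, G, L, N, Q}.
{C, L}⁺: CL→AGN adds A, G, N; AGL→CEQ adds E, Q → {A, C, E, G, L, N, Q}.
{E, G, L}⁺: EGL→ANQ adds A, N, Q; AGL→CEQ adds C → {A, C, E, G, L, N, Q}.
{G, L, Q}⁺: GLQ→AEN adds A, E, N; AGL→CEQ adds C → {A, C, E, G, L, N, Q}.
Any other superkey contains one of these as a subset, so there are no further candidate keys.

{A, C}, {A, G}, {C, L}, {E, G, L}, {G, L, Q}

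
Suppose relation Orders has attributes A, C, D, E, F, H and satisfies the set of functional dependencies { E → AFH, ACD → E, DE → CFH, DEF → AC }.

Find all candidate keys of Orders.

DE; ACD

Attribute D never appears on the right-hand side of any dependency, so D must belong to every candidate key.
{D}⁺ = {D}, which is not all of the schema, so we must add further attributes.
{D, E}⁺: E→AFH adds A, F, H; DE→CFH adds C → {A, C, D, E, F, H}. Minimal: {E}⁺ = {A, E, F, H}; {D}⁺ = {D} — none reach the full schema.
{A, C, D}⁺: ACD→E adds E; DE→CFH adds F, H → {A, C, D, E, F, H}. Minimal: {C, D}⁺ = {C, D}; {A, D}⁺ = {A, D}; {A, C}⁺ = {A, C} — none reach the full schema.
Any other superkey contains one of these as a subset, so there are no further candidate keys.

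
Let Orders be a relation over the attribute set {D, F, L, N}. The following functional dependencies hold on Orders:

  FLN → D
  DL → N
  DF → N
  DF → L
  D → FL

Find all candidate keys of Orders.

{D}⁺: D→FL adds F, L; DL→N adds N → {D, F, L, N}.
{F, L, N}⁺: FLN→D adds D → {D, F, L, N}. Minimal: {L, N}⁺ = {L, N}; {F, N}⁺ = {F, N}; {F, L}⁺ = {F, L} — none reach the full schema.
Any other superkey contains one of these as a subset, so there are no further candidate keys.

{D}; {F, L, N}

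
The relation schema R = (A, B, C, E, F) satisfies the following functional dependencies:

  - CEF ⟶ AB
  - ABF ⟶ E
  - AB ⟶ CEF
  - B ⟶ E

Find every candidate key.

{A, B}⁺: AB→CEF adds C, E, F → {A, B, C, E, F}. Minimal: {B}⁺ = {B, E}; {A}⁺ = {A} — none reach the full schema.
{B, C, F}⁺: B→E adds E; CEF→AB adds A → {A, B, C, E, F}. Minimal: {C, F}⁺ = {C, F}; {B, F}⁺ = {B, E, F}; {B, C}⁺ = {B, C, E} — none reach the full schema.
{C, E, F}⁺: CEF→AB adds A, B → {A, B, C, E, F}. Minimal: {E, F}⁺ = {E, F}; {C, F}⁺ = {C, F}; {C, E}⁺ = {C, E} — none reach the full schema.
Any other superkey contains one of these as a subset, so there are no further candidate keys.

{A, B}, {B, C, F}, {C, E, F}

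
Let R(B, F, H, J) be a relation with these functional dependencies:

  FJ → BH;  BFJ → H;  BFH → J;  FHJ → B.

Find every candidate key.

Attribute F never appears on the right-hand side of any dependency, so F must belong to every candidate key.
{F}⁺ = {F}, which is not all of the schema, so we must add further attributes.
{F, J}⁺: FJ→BH adds B, H → {B, F, H, J}. Minimal: {J}⁺ = {J}; {F}⁺ = {F} — none reach the full schema.
{B, F, H}⁺: BFH→J adds J → {B, F, H, J}. Minimal: {F, H}⁺ = {F, H}; {B, H}⁺ = {B, H}; {B, F}⁺ = {B, F} — none reach the full schema.

{F, J}, {B, F, H}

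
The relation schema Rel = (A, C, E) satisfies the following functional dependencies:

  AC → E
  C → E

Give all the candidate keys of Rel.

{A, C}

Attributes A, C never appear on any right-hand side, so every candidate key must contain {A, C}.
{A, C}⁺ = {A, C, E}, which is all of the schema, so {A, C} is the only candidate key.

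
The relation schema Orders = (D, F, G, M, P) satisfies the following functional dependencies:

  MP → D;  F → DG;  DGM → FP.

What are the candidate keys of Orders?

Attribute M never appears on the right-hand side of any dependency, so M must belong to every candidate key.
{M}⁺ = {M}, which is not all of the schema, so we must add further attributes.
{F, M}⁺: F→DG adds D, G; DGM→FP adds P → {D, F, G, M, P}. Minimal: {M}⁺ = {M}; {F}⁺ = {D, F, G} — none reach the full schema.
{D, G, M}⁺: DGM→FP adds F, P → {D, F, G, M, P}. Minimal: {G, M}⁺ = {G, M}; {D, M}⁺ = {D, M}; {D, G}⁺ = {D, G} — none reach the full schema.
{G, M, P}⁺: MP→D adds D; DGM→FP adds F → {D, F, G, M, P}. Minimal: {M, P}⁺ = {D, M, P}; {G, P}⁺ = {G, P}; {G, M}⁺ = {G, M} — none reach the full schema.
Any other superkey contains one of these as a subset, so there are no further candidate keys.

FM, DGM, GMP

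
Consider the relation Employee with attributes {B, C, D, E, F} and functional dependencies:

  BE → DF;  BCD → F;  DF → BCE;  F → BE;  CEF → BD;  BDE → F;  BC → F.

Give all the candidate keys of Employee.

{F}⁺: F→BE adds B, E; BE→DF adds D; DF→BCE adds C → {B, C, D, E, F}.
{B, C}⁺: BC→F adds F; F→BE adds E; CEF→BD adds D → {B, C, D, E, F}. Minimal: {C}⁺ = {C}; {B}⁺ = {B} — none reach the full schema.
{B, E}⁺: BE→DF adds D, F; DF→BCE adds C → {B, C, D, E, F}. Minimal: {E}⁺ = {E}; {B}⁺ = {B} — none reach the full schema.
Any other superkey contains one of these as a subset, so there are no further candidate keys.

{F}; {B, C}; {B, E}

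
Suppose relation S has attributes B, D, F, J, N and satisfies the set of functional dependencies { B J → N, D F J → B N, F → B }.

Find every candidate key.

{D, F, J}

Attributes D, F, J never appear on any right-hand side, so every candidate key must contain {D, F, J}.
{D, F, J}⁺ = {B, D, F, J, N}, which is all of the schema, so {D, F, J} is the only candidate key.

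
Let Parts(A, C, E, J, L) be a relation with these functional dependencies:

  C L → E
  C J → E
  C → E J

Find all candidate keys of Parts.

ACL

Attributes A, C, L never appear on any right-hand side, so every candidate key must contain {A, C, L}.
{A, C, L}⁺ = {A, C, E, J, L}, which is all of the schema, so {A, C, L} is the only candidate key.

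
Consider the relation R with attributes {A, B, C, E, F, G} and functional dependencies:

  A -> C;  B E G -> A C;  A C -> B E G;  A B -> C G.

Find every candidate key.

Attribute F never appears on the right-hand side of any dependency, so F must belong to every candidate key.
{F}⁺ = {F}, which is not all of the schema, so we must add further attributes.
{A, F}⁺: A→C adds C; AC→BEG adds B, E, G → {A, B, C, E, F, G}. Minimal: {F}⁺ = {F}; {A}⁺ = {A, B, C, E, G} — none reach the full schema.
{B, E, F, G}⁺: BEG→AC adds A, C → {A, B, C, E, F, G}. Minimal: {E, F, G}⁺ = {E, F, G}; {B, F, G}⁺ = {B, F, G}; {B, E, G}⁺ = {A, B, C, E, G}; … — none reach the full schema.
Any other superkey contains one of these as a subset, so there are no further candidate keys.

(A, F), (B, E, F, G)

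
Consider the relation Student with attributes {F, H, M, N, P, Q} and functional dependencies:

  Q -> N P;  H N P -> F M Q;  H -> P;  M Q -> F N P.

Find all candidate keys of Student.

{H, N}⁺: H→P adds P; HNP→FMQ adds F, M, Q → {F, H, M, N, P, Q}. Minimal: {N}⁺ = {N}; {H}⁺ = {H, P} — none reach the full schema.
{H, Q}⁺: Q→NP adds N, P; HNP→FMQ adds F, M → {F, H, M, N, P, Q}. Minimal: {Q}⁺ = {N, P, Q}; {H}⁺ = {H, P} — none reach the full schema.

HN, HQ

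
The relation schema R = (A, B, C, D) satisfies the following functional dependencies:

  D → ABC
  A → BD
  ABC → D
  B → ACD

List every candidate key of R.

{A}⁺: A→BD adds B, D; B→ACD adds C → {A, B, C, D}.
{B}⁺: B→ACD adds A, C, D → {A, B, C, D}.
{D}⁺: D→ABC adds A, B, C → {A, B, C, D}.
Any other superkey contains one of these as a subset, so there are no further candidate keys.

(A), (B), (D)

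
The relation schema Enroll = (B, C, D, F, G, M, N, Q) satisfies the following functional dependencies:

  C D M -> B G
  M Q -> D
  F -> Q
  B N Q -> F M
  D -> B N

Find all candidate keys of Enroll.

Attribute C never appears on the right-hand side of any dependency, so C must belong to every candidate key.
{C}⁺ = {C}, which is not all of the schema, so we must add further attributes.
{C, D, F}⁺: F→Q adds Q; D→BN adds B, N; BNQ→FM adds M; CDM→BG adds G → {B, C, D, F, G, M, N, Q}. Minimal: {D, F}⁺ = {B, D, F, M, N, Q}; {C, F}⁺ = {C, F, Q}; {C, D}⁺ = {B, C, D, N} — none reach the full schema.
{C, D, Q}⁺: D→BN adds B, N; BNQ→FM adds F, M; CDM→BG adds G → {B, C, D, F, G, M, N, Q}. Minimal: {D, Q}⁺ = {B, D, F, M, N, Q}; {C, Q}⁺ = {C, Q}; {C, D}⁺ = {B, C, D, N} — none reach the full schema.
{C, F, M}⁺: F→Q adds Q; MQ→D adds D; D→BN adds B, N; CDM→BG adds G → {B, C, D, F, G, M, N, Q}. Minimal: {F, M}⁺ = {B, D, F, M, N, Q}; {C, M}⁺ = {C, M}; {C, F}⁺ = {C, F, Q} — none reach the full schema.
{C, M, Q}⁺: MQ→D adds D; D→BN adds B, N; CDM→BG adds G; BNQ→FM adds F → {B, C, D, F, G, M, N, Q}. Minimal: {M, Q}⁺ = {B, D, F, M, N, Q}; {C, Q}⁺ = {C, Q}; {C, M}⁺ = {C, M} — none reach the full schema.
{B, C, F, N}⁺: F→Q adds Q; BNQ→FM adds M; MQ→D adds D; CDM→BG adds G → {B, C, D, F, G, M, N, Q}. Minimal: {C, F, N}⁺ = {C, F, N, Q}; {B, F, N}⁺ = {B, D, F, M, N, Q}; {B, C, N}⁺ = {B, C, N}; … — none reach the full schema.
{B, C, N, Q}⁺: BNQ→FM adds F, M; MQ→D adds D; CDM→BG adds G → {B, C, D, F, G, M, N, Q}. Minimal: {C, N, Q}⁺ = {C, N, Q}; {B, N, Q}⁺ = {B, D, F, M, N, Q}; {B, C, Q}⁺ = {B, C, Q}; … — none reach the full schema.

{C, D, F}; {C, D, Q}; {C, F, M}; {C, M, Q}; {B, C, F, N}; {B, C, N, Q}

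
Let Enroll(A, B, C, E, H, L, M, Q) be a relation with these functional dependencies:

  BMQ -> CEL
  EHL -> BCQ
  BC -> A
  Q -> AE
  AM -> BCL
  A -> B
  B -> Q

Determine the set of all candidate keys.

AHM; BHM; HMQ; EHLM

Attributes H, M never appear on any right-hand side, so every candidate key must contain {H, M}.
{H, M}⁺ = {H, M}, which is not all of the schema, so we must add further attributes.
{A, H, M}⁺: AM→BCL adds B, C, L; B→Q adds Q; BMQ→CEL adds E → {A, B, C, E, H, L, M, Q}. Minimal: {H, M}⁺ = {H, M}; {A, M}⁺ = {A, B, C, E, L, M, Q}; {A, H}⁺ = {A, B, E, H, Q} — none reach the full schema.
{B, H, M}⁺: B→Q adds Q; BMQ→CEL adds C, E, L; BC→A adds A → {A, B, C, E, H, L, M, Q}. Minimal: {H, M}⁺ = {H, M}; {B, M}⁺ = {A, B, C, E, L, M, Q}; {B, H}⁺ = {A, B, E, H, Q} — none reach the full schema.
{H, M, Q}⁺: Q→AE adds A, E; AM→BCL adds B, C, L → {A, B, C, E, H, L, M, Q}. Minimal: {M, Q}⁺ = {A, B, C, E, L, M, Q}; {H, Q}⁺ = {A, B, E, H, Q}; {H, M}⁺ = {H, M} — none reach the full schema.
{E, H, L, M}⁺: EHL→BCQ adds B, C, Q; BC→A adds A → {A, B, C, E, H, L, M, Q}. Minimal: {H, L, M}⁺ = {H, L, M}; {E, L, M}⁺ = {E, L, M}; {E, H, M}⁺ = {E, H, M}; … — none reach the full schema.
Any other superkey contains one of these as a subset, so there are no further candidate keys.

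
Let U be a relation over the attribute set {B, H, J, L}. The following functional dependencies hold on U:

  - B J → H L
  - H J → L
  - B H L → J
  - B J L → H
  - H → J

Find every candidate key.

(B, H), (B, J)

Attribute B never appears on the right-hand side of any dependency, so B must belong to every candidate key.
{B}⁺ = {B}, which is not all of the schema, so we must add further attributes.
{B, H}⁺: H→J adds J; BJ→HL adds L → {B, H, J, L}. Minimal: {H}⁺ = {H, J, L}; {B}⁺ = {B} — none reach the full schema.
{B, J}⁺: BJ→HL adds H, L → {B, H, J, L}. Minimal: {J}⁺ = {J}; {B}⁺ = {B} — none reach the full schema.
Any other superkey contains one of these as a subset, so there are no further candidate keys.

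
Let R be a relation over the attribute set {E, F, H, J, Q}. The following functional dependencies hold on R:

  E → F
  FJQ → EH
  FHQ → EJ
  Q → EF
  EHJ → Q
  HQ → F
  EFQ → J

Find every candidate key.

(Q), (E, H, J)

{Q}⁺: Q→EF adds E, F; EFQ→J adds J; FJQ→EH adds H → {E, F, H, J, Q}.
{E, H, J}⁺: E→F adds F; EHJ→Q adds Q → {E, F, H, J, Q}. Minimal: {H, J}⁺ = {H, J}; {E, J}⁺ = {E, F, J}; {E, H}⁺ = {E, F, H} — none reach the full schema.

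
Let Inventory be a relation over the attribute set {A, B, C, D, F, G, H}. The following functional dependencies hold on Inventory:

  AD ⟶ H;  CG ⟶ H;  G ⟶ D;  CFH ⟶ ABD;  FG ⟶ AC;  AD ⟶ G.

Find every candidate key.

FG; ADF; CFH

Attribute F never appears on the right-hand side of any dependency, so F must belong to every candidate key.
{F}⁺ = {F}, which is not all of the schema, so we must add further attributes.
{F, G}⁺: G→D adds D; FG→AC adds A, C; AD→H adds H; CFH→ABD adds B → {A, B, C, D, F, G, H}. Minimal: {G}⁺ = {D, G}; {F}⁺ = {F} — none reach the full schema.
{A, D, F}⁺: AD→H adds H; AD→G adds G; FG→AC adds C; CFH→ABD adds B → {A, B, C, D, F, G, H}. Minimal: {D, F}⁺ = {D, F}; {A, F}⁺ = {A, F}; {A, D}⁺ = {A, D, G, H} — none reach the full schema.
{C, F, H}⁺: CFH→ABD adds A, B, D; AD→G adds G → {A, B, C, D, F, G, H}. Minimal: {F, H}⁺ = {F, H}; {C, H}⁺ = {C, H}; {C, F}⁺ = {C, F} — none reach the full schema.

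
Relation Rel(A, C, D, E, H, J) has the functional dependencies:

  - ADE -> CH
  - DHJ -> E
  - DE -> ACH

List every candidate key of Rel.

DEJ; DHJ

Attributes D, J never appear on any right-hand side, so every candidate key must contain {D, J}.
{D, J}⁺ = {D, J}, which is not all of the schema, so we must add further attributes.
{D, E, J}⁺: DE→ACH adds A, C, H → {A, C, D, E, H, J}. Minimal: {E, J}⁺ = {E, J}; {D, J}⁺ = {D, J}; {D, E}⁺ = {A, C, D, E, H} — none reach the full schema.
{D, H, J}⁺: DHJ→E adds E; DE→ACH adds A, C → {A, C, D, E, H, J}. Minimal: {H, J}⁺ = {H, J}; {D, J}⁺ = {D, J}; {D, H}⁺ = {D, H} — none reach the full schema.
Any other superkey contains one of these as a subset, so there are no further candidate keys.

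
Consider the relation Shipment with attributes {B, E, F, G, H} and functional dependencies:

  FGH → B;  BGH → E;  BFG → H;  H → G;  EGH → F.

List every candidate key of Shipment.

{B, H}⁺: H→G adds G; BGH→E adds E; EGH→F adds F → {B, E, F, G, H}. Minimal: {H}⁺ = {G, H}; {B}⁺ = {B} — none reach the full schema.
{E, H}⁺: H→G adds G; EGH→F adds F; FGH→B adds B → {B, E, F, G, H}. Minimal: {H}⁺ = {G, H}; {E}⁺ = {E} — none reach the full schema.
{F, H}⁺: H→G adds G; FGH→B adds B; BGH→E adds E → {B, E, F, G, H}. Minimal: {H}⁺ = {G, H}; {F}⁺ = {F} — none reach the full schema.
{B, F, G}⁺: BFG→H adds H; BGH→E adds E → {B, E, F, G, H}. Minimal: {F, G}⁺ = {F, G}; {B, G}⁺ = {B, G}; {B, F}⁺ = {B, F} — none reach the full schema.
Any other superkey contains one of these as a subset, so there are no further candidate keys.

{B, H}, {E, H}, {F, H}, {B, F, G}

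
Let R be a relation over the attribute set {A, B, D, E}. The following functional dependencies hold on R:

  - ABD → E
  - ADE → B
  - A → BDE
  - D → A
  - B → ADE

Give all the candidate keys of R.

{A}⁺: A→BDE adds B, D, E → {A, B, D, E}.
{B}⁺: B→ADE adds A, D, E → {A, B, D, E}.
{D}⁺: D→A adds A; A→BDE adds B, E → {A, B, D, E}.

{A}, {B}, {D}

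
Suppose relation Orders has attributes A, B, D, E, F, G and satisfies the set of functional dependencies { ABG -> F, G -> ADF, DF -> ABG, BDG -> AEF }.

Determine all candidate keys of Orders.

(G), (D, F)

{G}⁺: G→ADF adds A, D, F; DF→ABG adds B; BDG→AEF adds E → {A, B, D, E, F, G}.
{D, F}⁺: DF→ABG adds A, B, G; BDG→AEF adds E → {A, B, D, E, F, G}.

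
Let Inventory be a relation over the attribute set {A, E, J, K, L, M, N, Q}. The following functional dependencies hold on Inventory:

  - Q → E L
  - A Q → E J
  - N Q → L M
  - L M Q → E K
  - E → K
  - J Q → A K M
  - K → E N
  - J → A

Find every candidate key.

{A, Q}⁺: Q→EL adds E, L; AQ→EJ adds J; E→K adds K; JQ→AKM adds M; K→EN adds N → {A, E, J, K, L, M, N, Q}. Minimal: {Q}⁺ = {E, K, L, M, N, Q}; {A}⁺ = {A} — none reach the full schema.
{J, Q}⁺: Q→EL adds E, L; E→K adds K; JQ→AKM adds A, M; K→EN adds N → {A, E, J, K, L, M, N, Q}. Minimal: {Q}⁺ = {E, K, L, M, N, Q}; {J}⁺ = {A, J} — none reach the full schema.
Any other superkey contains one of these as a subset, so there are no further candidate keys.

(A, Q); (J, Q)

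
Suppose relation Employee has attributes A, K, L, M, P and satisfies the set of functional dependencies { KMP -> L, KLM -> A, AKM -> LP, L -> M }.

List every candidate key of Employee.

(K, L), (A, K, M), (K, M, P)

Attribute K never appears on the right-hand side of any dependency, so K must belong to every candidate key.
{K}⁺ = {K}, which is not all of the schema, so we must add further attributes.
{K, L}⁺: L→M adds M; KLM→A adds A; AKM→LP adds P → {A, K, L, M, P}. Minimal: {L}⁺ = {L, M}; {K}⁺ = {K} — none reach the full schema.
{A, K, M}⁺: AKM→LP adds L, P → {A, K, L, M, P}. Minimal: {K, M}⁺ = {K, M}; {A, M}⁺ = {A, M}; {A, K}⁺ = {A, K} — none reach the full schema.
{K, M, P}⁺: KMP→L adds L; KLM→A adds A → {A, K, L, M, P}. Minimal: {M, P}⁺ = {M, P}; {K, P}⁺ = {K, P}; {K, M}⁺ = {K, M} — none reach the full schema.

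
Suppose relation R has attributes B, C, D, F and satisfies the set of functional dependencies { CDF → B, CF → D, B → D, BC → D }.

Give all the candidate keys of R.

(C, F)

{C, F}⁺: CF→D adds D; CDF→B adds B → {B, C, D, F}. Minimal: {F}⁺ = {F}; {C}⁺ = {C} — none reach the full schema.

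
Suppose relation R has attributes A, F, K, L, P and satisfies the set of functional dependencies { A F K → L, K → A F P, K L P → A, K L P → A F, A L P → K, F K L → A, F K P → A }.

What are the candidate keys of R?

{K}⁺: K→AFP adds A, F, P; AFK→L adds L → {A, F, K, L, P}.
{A, L, P}⁺: ALP→K adds K; K→AFP adds F → {A, F, K, L, P}. Minimal: {L, P}⁺ = {L, P}; {A, P}⁺ = {A, P}; {A, L}⁺ = {A, L} — none reach the full schema.

K, ALP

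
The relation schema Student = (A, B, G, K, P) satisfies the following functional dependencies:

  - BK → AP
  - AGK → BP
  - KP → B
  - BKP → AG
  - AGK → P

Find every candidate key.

BK, KP, AGK

Attribute K never appears on the right-hand side of any dependency, so K must belong to every candidate key.
{K}⁺ = {K}, which is not all of the schema, so we must add further attributes.
{B, K}⁺: BK→AP adds A, P; BKP→AG adds G → {A, B, G, K, P}.
{K, P}⁺: KP→B adds B; BKP→AG adds A, G → {A, B, G, K, P}.
{A, G, K}⁺: AGK→BP adds B, P → {A, B, G, K, P}.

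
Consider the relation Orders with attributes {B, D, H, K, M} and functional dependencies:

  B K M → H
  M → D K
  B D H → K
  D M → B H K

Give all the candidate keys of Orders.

Attribute M never appears on the right-hand side of any dependency, so M must belong to every candidate key.
{M}⁺ = {B, D, H, K, M}, which is all of the schema, so {M} is the only candidate key.

(M)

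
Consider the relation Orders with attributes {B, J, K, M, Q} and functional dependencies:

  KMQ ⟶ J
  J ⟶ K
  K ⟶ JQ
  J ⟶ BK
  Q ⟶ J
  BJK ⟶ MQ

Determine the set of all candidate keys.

{J}⁺: J→K adds K; K→JQ adds Q; J→BK adds B; BJK→MQ adds M → {B, J, K, M, Q}.
{K}⁺: K→JQ adds J, Q; J→BK adds B; BJK→MQ adds M → {B, J, K, M, Q}.
{Q}⁺: Q→J adds J; J→K adds K; J→BK adds B; BJK→MQ adds M → {B, J, K, M, Q}.
Any other superkey contains one of these as a subset, so there are no further candidate keys.

(J), (K), (Q)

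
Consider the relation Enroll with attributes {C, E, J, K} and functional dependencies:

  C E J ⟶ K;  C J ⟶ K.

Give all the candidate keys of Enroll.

(C, E, J)

Attributes C, E, J never appear on any right-hand side, so every candidate key must contain {C, E, J}.
{C, E, J}⁺ = {C, E, J, K}, which is all of the schema, so {C, E, J} is the only candidate key.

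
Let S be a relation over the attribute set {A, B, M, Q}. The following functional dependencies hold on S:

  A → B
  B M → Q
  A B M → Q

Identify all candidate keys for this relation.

AM

Attributes A, M never appear on any right-hand side, so every candidate key must contain {A, M}.
{A, M}⁺ = {A, B, M, Q}, which is all of the schema, so {A, M} is the only candidate key.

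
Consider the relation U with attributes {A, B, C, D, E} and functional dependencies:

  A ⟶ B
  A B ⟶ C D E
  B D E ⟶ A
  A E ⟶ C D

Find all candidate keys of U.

{A}; {B, D, E}

{A}⁺: A→B adds B; AB→CDE adds C, D, E → {A, B, C, D, E}.
{B, D, E}⁺: BDE→A adds A; AE→CD adds C → {A, B, C, D, E}. Minimal: {D, E}⁺ = {D, E}; {B, E}⁺ = {B, E}; {B, D}⁺ = {B, D} — none reach the full schema.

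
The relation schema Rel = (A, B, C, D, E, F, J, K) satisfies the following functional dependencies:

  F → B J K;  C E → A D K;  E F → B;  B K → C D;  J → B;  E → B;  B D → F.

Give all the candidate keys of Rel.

{C, E}, {D, E}, {E, F}, {E, K}

Attribute E never appears on the right-hand side of any dependency, so E must belong to every candidate key.
{E}⁺ = {B, E}, which is not all of the schema, so we must add further attributes.
{C, E}⁺: CE→ADK adds A, D, K; E→B adds B; BD→F adds F; F→BJK adds J → {A, B, C, D, E, F, J, K}.
{D, E}⁺: E→B adds B; BD→F adds F; F→BJK adds J, K; BK→CD adds C; CE→ADK adds A → {A, B, C, D, E, F, J, K}.
{E, F}⁺: F→BJK adds B, J, K; BK→CD adds C, D; CE→ADK adds A → {A, B, C, D, E, F, J, K}.
{E, K}⁺: E→B adds B; BK→CD adds C, D; BD→F adds F; F→BJK adds J; CE→ADK adds A → {A, B, C, D, E, F, J, K}.
Any other superkey contains one of these as a subset, so there are no further candidate keys.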